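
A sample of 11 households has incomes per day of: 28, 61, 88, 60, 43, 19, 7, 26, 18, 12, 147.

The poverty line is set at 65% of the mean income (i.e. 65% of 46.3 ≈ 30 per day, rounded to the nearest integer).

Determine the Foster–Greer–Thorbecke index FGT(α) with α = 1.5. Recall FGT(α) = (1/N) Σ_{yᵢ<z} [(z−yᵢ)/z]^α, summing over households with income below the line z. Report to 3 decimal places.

Below the line: 7, 12, 18, 19, 26, 28 (q = 6 of N = 11).
Gap ratios (z−y)/z: (30−7)/30 = 0.7667; (30−12)/30 = 0.6000; (30−18)/30 = 0.4000; (30−19)/30 = 0.3667; (30−26)/30 = 0.1333; (30−28)/30 = 0.0667.
Raised to α = 1.5: 0.67129; 0.46476; 0.25298; 0.22203; 0.04869; 0.01721.
Sum = 1.676957; FGT(1.5) = 1.676957 / 11 = 0.152.

0.152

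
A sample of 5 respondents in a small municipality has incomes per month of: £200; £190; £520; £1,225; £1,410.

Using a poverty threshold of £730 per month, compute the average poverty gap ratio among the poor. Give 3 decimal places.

Incomes under z: £190, £200, £520 (q = 3 of N = 5).
Relative gaps: 0.7397, 0.7260, 0.2877; sum = 1.753425.
I averages over the q = 3 poor units only: 1.753425 / 3 = 0.584.

0.584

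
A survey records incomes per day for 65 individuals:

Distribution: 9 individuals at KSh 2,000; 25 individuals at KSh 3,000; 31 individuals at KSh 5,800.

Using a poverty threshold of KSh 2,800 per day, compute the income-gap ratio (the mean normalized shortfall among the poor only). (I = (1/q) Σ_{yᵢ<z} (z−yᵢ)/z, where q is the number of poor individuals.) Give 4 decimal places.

0.2857

Poor units: 9×KSh 2,000 (q = 9 of N = 65).
Shortfall ratios (z−y)/z: 0.2857 (×9); sum = 2.571429.
The income-gap ratio divides by q (the poor only): 2.571429 / 9 = 0.2857.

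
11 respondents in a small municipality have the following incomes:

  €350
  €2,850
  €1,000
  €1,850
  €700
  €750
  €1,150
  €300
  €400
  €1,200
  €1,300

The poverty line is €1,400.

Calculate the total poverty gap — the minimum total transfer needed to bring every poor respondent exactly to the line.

€5,450

Below the line: €300, €350, €400, €700, €750, €1,000, €1,150, €1,200, €1,300 (q = 9 of N = 11).
Individual gaps: 1400−300 = 1100; 1400−350 = 1050; 1400−400 = 1000; 1400−700 = 700; 1400−750 = 650; 1400−1000 = 400; 1400−1150 = 250; 1400−1200 = 200; 1400−1300 = 100.
Aggregate gap = €5,450.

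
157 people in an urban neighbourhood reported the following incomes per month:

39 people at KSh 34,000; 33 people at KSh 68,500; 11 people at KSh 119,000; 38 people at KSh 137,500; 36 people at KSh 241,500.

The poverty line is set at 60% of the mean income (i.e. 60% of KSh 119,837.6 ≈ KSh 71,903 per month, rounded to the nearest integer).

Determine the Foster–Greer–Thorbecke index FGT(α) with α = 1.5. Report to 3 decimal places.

Incomes under z: 39×KSh 34,000, 33×KSh 68,500 (q = 72 of N = 157).
Relative gaps: (71903−34000)/71903 = 0.5271 (×39); (71903−68500)/71903 = 0.0473 (×33).
Raised to α = 1.5: 0.38273 (×39); 0.01030 (×33).
Sum = 15.266150; FGT(1.5) = 15.266150 / 157 = 0.097.

0.097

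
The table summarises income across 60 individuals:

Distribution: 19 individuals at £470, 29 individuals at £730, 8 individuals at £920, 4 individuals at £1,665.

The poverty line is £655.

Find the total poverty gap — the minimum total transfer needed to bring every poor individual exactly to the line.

Incomes under z: 19×£470 (q = 19 of N = 60).
Individual gaps: 19×(655−470) = 3515.
Aggregate gap = £3,515.

£3,515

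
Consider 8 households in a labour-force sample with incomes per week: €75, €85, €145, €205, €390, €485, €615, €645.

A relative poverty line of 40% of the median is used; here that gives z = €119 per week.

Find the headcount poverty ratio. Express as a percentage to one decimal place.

25.0%

2 of the 8 households have income below €119.
H = 2/8 = 25.0%.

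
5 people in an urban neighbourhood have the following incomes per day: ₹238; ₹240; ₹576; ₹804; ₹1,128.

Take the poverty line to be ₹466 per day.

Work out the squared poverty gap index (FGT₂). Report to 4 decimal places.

0.0949

Below z: ₹238, ₹240 (q = 2 of N = 5).
Normalized shortfalls: (466−238)/466 = 0.4893; (466−240)/466 = 0.4850.
Squared: 0.2394; 0.2352.
Sum = 0.474590; P₂ = 0.474590 / 5 = 0.0949.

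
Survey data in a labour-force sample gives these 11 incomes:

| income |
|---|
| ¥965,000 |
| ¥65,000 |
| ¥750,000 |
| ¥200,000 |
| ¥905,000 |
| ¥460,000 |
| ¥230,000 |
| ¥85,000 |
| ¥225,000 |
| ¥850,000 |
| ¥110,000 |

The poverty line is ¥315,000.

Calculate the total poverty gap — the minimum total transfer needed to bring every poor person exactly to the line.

Below the line: ¥65,000, ¥85,000, ¥110,000, ¥200,000, ¥225,000, ¥230,000 (q = 6 of N = 11).
Individual gaps: 315000−65000 = 250000; 315000−85000 = 230000; 315000−110000 = 205000; 315000−200000 = 115000; 315000−225000 = 90000; 315000−230000 = 85000.
Aggregate gap = ¥975,000.

¥975,000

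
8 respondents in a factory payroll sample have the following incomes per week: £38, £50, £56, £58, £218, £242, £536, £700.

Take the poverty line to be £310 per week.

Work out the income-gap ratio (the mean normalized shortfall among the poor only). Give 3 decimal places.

0.644

Below z: £38, £50, £56, £58, £218, £242 (q = 6 of N = 8).
Shortfall ratios (z−y)/z: 0.8774, 0.8387, 0.8194, 0.8129, 0.2968, 0.2194; sum = 3.864516.
The income-gap ratio divides by q (the poor only): 3.864516 / 6 = 0.644.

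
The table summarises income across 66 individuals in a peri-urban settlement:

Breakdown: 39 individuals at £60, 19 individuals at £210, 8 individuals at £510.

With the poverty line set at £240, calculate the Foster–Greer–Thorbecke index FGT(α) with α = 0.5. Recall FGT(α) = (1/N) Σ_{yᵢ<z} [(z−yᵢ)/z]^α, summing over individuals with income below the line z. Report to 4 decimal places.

0.6135

Below the line: 39×£60, 19×£210 (q = 58 of N = 66).
Relative gaps: (240−60)/240 = 0.7500 (×39); (240−210)/240 = 0.1250 (×19).
Raised to α = 0.5: 0.86603 (×39); 0.35355 (×19).
Sum = 40.492505; FGT(0.5) = 40.492505 / 66 = 0.6135.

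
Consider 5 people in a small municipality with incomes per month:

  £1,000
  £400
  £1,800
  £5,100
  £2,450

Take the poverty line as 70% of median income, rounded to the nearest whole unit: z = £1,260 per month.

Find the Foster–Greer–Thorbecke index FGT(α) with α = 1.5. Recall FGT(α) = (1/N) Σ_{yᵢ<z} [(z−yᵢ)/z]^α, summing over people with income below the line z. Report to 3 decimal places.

Incomes under z: £400, £1,000 (q = 2 of N = 5).
Shortfall ratios: (1260−400)/1260 = 0.6825; (1260−1000)/1260 = 0.2063.
Raised to α = 1.5: 0.56389; 0.09374.
Sum = 0.657622; FGT(1.5) = 0.657622 / 5 = 0.132.

0.132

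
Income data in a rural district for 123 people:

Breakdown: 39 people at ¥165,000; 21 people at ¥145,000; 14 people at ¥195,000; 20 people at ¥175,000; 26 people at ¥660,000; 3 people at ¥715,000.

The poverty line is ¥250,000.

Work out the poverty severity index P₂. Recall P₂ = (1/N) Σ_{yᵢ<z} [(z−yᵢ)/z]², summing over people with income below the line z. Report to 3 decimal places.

Poor units: 21×¥145,000, 39×¥165,000, 20×¥175,000, 14×¥195,000 (q = 94 of N = 123).
Relative gaps: (250000−145000)/250000 = 0.4200 (×21); (250000−165000)/250000 = 0.3400 (×39); (250000−175000)/250000 = 0.3000 (×20); (250000−195000)/250000 = 0.2200 (×14).
Squared: 0.1764 (×21); 0.1156 (×39); 0.0900 (×20); 0.0484 (×14).
Sum = 10.690400; P₂ = 10.690400 / 123 = 0.087.

0.087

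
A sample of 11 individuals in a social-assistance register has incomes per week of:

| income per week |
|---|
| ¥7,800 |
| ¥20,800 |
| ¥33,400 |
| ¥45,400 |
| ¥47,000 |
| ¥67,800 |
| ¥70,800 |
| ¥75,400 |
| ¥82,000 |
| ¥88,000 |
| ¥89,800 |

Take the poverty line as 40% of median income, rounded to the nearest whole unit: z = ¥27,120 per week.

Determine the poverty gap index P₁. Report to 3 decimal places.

Below z: ¥7,800, ¥20,800 (q = 2 of N = 11).
Gap ratios (z−y)/z: (27120−7800)/27120 = 0.7124; (27120−20800)/27120 = 0.2330.
Sum of shortfalls = 0.945428; P₁ averages over all N: 0.945428 / 11 = 0.086.

0.086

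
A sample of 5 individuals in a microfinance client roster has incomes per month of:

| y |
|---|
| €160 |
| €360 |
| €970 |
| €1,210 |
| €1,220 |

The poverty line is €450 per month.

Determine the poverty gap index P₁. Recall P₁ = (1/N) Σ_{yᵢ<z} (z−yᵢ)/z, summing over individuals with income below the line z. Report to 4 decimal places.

0.1689

Below the line: €160, €360 (q = 2 of N = 5).
Relative gaps: (450−160)/450 = 0.6444; (450−360)/450 = 0.2000.
Σ = 0.844444. Dividing by the full population N = 5 gives P₁ = 0.1689.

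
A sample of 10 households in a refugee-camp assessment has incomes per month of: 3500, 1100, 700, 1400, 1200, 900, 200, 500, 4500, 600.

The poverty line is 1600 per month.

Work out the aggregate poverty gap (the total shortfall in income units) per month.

Poor units: 200, 500, 600, 700, 900, 1100, 1200, 1400 (q = 8 of N = 10).
Individual gaps: 1600−200 = 1400; 1600−500 = 1100; 1600−600 = 1000; 1600−700 = 900; 1600−900 = 700; 1600−1100 = 500; 1600−1200 = 400; 1600−1400 = 200.
Aggregate gap = 6200.

6200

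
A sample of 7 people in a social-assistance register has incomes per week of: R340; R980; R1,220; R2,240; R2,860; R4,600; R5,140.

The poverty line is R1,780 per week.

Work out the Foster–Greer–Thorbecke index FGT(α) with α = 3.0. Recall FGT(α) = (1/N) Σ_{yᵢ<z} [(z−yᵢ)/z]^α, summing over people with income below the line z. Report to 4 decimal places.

0.0931

Below the line: R340, R980, R1,220 (q = 3 of N = 7).
Relative gaps: (1780−340)/1780 = 0.8090; (1780−980)/1780 = 0.4494; (1780−1220)/1780 = 0.3146.
Raised to α = 3.0: 0.52945; 0.09078; 0.03114.
Sum = 0.651376; FGT(3.0) = 0.651376 / 7 = 0.0931.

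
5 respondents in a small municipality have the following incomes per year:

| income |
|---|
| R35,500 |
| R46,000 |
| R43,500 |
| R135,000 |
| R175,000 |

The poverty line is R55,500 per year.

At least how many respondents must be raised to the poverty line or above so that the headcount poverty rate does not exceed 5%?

Currently q = 3 of N = 5 are below the line (H = 0.600).
A headcount ratio of at most 5% allows at most ⌊0.05 × 5⌋ = 0 poor respondents.
So at least 3 − 0 = 3 must be lifted.

3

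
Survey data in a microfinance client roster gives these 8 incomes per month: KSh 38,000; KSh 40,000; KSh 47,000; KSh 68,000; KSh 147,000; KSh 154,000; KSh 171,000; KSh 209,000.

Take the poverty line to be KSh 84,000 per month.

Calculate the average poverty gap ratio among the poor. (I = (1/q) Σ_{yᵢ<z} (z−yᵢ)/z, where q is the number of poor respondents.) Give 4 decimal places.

Below z: KSh 38,000, KSh 40,000, KSh 47,000, KSh 68,000 (q = 4 of N = 8).
Shortfall ratios (z−y)/z: 0.5476, 0.5238, 0.4405, 0.1905; sum = 1.702381.
I averages over the q = 4 poor units only: 1.702381 / 4 = 0.4256.

0.4256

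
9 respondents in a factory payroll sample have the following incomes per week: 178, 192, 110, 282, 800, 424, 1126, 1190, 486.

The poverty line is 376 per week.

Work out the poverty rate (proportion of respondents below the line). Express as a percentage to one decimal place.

44.4%

4 of the 9 respondents have income below 376.
H = 4/9 = 44.4%.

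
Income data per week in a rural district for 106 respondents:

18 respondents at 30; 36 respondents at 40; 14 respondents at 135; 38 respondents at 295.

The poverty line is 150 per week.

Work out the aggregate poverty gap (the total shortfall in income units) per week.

6330

Incomes under z: 18×30, 36×40, 14×135 (q = 68 of N = 106).
Individual gaps: 18×(150−30) = 2160; 36×(150−40) = 3960; 14×(150−135) = 210.
Aggregate gap = 6330.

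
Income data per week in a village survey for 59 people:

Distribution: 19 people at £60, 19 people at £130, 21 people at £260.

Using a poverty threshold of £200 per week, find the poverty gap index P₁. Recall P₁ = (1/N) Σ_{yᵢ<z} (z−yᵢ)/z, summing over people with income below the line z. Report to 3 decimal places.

Incomes under z: 19×£60, 19×£130 (q = 38 of N = 59).
Relative gaps: (200−60)/200 = 0.7000 (×19); (200−130)/200 = 0.3500 (×19).
Σ = 19.950000. Dividing by the full population N = 59 gives P₁ = 0.338.

0.338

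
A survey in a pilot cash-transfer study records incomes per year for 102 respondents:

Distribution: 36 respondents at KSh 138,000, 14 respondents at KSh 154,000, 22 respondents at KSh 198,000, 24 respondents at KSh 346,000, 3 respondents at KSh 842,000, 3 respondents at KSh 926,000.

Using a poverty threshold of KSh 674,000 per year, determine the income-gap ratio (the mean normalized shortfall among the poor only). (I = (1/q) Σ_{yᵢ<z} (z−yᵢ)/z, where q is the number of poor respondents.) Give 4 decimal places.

0.6942

Incomes under z: 36×KSh 138,000, 14×KSh 154,000, 22×KSh 198,000, 24×KSh 346,000 (q = 96 of N = 102).
Shortfall ratios (z−y)/z: 0.7953 (×36), 0.7715 (×14), 0.7062 (×22), 0.4866 (×24); sum = 66.646884.
I averages over the q = 96 poor units only: 66.646884 / 96 = 0.6942.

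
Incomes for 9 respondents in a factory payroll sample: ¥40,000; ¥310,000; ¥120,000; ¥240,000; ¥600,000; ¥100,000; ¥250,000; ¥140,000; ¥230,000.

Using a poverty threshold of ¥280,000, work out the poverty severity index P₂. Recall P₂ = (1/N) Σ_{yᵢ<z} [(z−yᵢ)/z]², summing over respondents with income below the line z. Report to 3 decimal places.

Below z: ¥40,000, ¥100,000, ¥120,000, ¥140,000, ¥230,000, ¥240,000, ¥250,000 (q = 7 of N = 9).
Normalized shortfalls: (280000−40000)/280000 = 0.8571; (280000−100000)/280000 = 0.6429; (280000−120000)/280000 = 0.5714; (280000−140000)/280000 = 0.5000; (280000−230000)/280000 = 0.1786; (280000−240000)/280000 = 0.1429; (280000−250000)/280000 = 0.1071.
Squared: 0.7347; 0.4133; 0.3265; 0.2500; 0.0319; 0.0204; 0.0115.
Sum = 1.788265; P₂ = 1.788265 / 9 = 0.199.

0.199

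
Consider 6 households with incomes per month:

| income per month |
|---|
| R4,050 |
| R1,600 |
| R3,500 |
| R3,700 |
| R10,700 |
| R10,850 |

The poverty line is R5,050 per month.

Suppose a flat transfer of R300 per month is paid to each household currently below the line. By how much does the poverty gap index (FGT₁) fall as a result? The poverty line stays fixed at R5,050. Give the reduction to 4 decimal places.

Before: below the line — R1,600, R3,500, R3,700, R4,050; poverty gap index (FGT₁) = 0.242574.
After the R300 transfer: below the line — R1,900, R3,800, R4,000, R4,350; poverty gap index (FGT₁) = 0.202970.
Reduction = 0.242574 − 0.202970 = 0.0396.

0.0396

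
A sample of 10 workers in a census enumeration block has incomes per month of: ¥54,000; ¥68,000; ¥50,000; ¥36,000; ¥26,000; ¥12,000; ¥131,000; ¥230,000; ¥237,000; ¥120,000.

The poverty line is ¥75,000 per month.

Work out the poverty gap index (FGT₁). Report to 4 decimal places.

Below z: ¥12,000, ¥26,000, ¥36,000, ¥50,000, ¥54,000, ¥68,000 (q = 6 of N = 10).
Gap ratios (z−y)/z: (75000−12000)/75000 = 0.8400; (75000−26000)/75000 = 0.6533; (75000−36000)/75000 = 0.5200; (75000−50000)/75000 = 0.3333; (75000−54000)/75000 = 0.2800; (75000−68000)/75000 = 0.0933.
Σ = 2.720000. Dividing by the full population N = 10 gives P₁ = 0.2720.

0.2720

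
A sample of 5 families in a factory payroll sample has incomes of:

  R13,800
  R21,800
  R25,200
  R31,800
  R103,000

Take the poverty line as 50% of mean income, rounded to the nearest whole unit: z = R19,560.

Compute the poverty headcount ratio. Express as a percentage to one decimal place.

1 of the 5 families have income below R19,560.
H = 1/5 = 20.0%.

20.0%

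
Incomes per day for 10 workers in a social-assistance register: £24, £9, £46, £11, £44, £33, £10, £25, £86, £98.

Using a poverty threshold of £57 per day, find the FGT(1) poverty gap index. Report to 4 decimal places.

0.4456

Below the line: £9, £10, £11, £24, £25, £33, £44, £46 (q = 8 of N = 10).
Shortfall ratios: (57−9)/57 = 0.8421; (57−10)/57 = 0.8246; (57−11)/57 = 0.8070; (57−24)/57 = 0.5789; (57−25)/57 = 0.5614; (57−33)/57 = 0.4211; (57−44)/57 = 0.2281; (57−46)/57 = 0.1930.
Sum of shortfalls = 4.456140; P₁ averages over all N: 4.456140 / 10 = 0.4456.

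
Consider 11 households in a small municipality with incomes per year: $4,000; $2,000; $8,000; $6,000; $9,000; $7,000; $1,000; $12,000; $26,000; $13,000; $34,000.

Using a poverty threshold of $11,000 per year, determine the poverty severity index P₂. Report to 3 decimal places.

Incomes under z: $1,000, $2,000, $4,000, $6,000, $7,000, $8,000, $9,000 (q = 7 of N = 11).
Relative gaps: (11000−1000)/11000 = 0.9091; (11000−2000)/11000 = 0.8182; (11000−4000)/11000 = 0.6364; (11000−6000)/11000 = 0.4545; (11000−7000)/11000 = 0.3636; (11000−8000)/11000 = 0.2727; (11000−9000)/11000 = 0.1818.
Squared: 0.8264; 0.6694; 0.4050; 0.2066; 0.1322; 0.0744; 0.0331.
Sum = 2.347107; P₂ = 2.347107 / 11 = 0.213.

0.213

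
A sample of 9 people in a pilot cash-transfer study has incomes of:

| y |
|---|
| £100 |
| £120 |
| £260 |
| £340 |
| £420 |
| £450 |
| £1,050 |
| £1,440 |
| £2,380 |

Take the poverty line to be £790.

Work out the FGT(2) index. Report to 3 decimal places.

Poor units: £100, £120, £260, £340, £420, £450 (q = 6 of N = 9).
Relative gaps: (790−100)/790 = 0.8734; (790−120)/790 = 0.8481; (790−260)/790 = 0.6709; (790−340)/790 = 0.5696; (790−420)/790 = 0.4684; (790−450)/790 = 0.4304.
Squared: 0.7629; 0.7193; 0.4501; 0.3245; 0.2194; 0.1852.
Sum = 2.661272; P₂ = 2.661272 / 9 = 0.296.

0.296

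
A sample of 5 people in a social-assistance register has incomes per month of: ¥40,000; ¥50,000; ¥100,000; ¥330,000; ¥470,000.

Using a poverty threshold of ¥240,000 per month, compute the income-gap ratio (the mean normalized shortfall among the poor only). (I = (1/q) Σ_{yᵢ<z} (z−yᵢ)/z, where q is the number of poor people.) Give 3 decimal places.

Below z: ¥40,000, ¥50,000, ¥100,000 (q = 3 of N = 5).
Shortfall ratios (z−y)/z: 0.8333, 0.7917, 0.5833; sum = 2.208333.
I averages over the q = 3 poor units only: 2.208333 / 3 = 0.736.

0.736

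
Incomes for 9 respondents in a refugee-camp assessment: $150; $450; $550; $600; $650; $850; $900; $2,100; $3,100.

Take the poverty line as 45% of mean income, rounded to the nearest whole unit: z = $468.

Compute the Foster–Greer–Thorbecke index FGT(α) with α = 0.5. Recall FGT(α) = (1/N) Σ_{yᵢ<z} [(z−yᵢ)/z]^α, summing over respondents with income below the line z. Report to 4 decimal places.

Incomes under z: $150, $450 (q = 2 of N = 9).
Gap ratios (z−y)/z: (468−150)/468 = 0.6795; (468−450)/468 = 0.0385.
Raised to α = 0.5: 0.82431; 0.19612.
Sum = 1.020426; FGT(0.5) = 1.020426 / 9 = 0.1134.

0.1134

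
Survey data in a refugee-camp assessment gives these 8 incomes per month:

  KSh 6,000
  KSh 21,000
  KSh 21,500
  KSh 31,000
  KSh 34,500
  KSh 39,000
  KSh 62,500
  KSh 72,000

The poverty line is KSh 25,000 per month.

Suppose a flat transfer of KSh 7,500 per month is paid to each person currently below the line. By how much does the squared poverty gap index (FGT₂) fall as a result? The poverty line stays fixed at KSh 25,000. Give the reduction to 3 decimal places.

Before: below the line — KSh 6,000, KSh 21,000, KSh 21,500; squared poverty gap index (FGT₂) = 0.07785.
After the KSh 7,500 transfer: below the line — KSh 13,500; squared poverty gap index (FGT₂) = 0.02645.
Reduction = 0.07785 − 0.02645 = 0.051.

0.051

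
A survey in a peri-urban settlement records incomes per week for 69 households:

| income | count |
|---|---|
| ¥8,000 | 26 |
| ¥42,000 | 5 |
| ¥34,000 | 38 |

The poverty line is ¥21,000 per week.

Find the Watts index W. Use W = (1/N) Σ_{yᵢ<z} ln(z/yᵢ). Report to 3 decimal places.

Incomes under z: 26×¥8,000 (q = 26 of N = 69).
ln(z/y) terms: ln(21000/8000) = 0.9651 (×26).
W = 25.092103 / 69 = 0.364.

0.364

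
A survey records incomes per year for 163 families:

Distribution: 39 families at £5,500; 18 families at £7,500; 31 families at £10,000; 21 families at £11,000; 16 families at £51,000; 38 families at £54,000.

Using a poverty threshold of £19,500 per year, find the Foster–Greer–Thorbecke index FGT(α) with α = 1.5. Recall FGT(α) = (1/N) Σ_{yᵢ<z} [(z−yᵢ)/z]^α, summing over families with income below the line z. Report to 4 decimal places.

Incomes under z: 39×£5,500, 18×£7,500, 31×£10,000, 21×£11,000 (q = 109 of N = 163).
Relative gaps: (19500−5500)/19500 = 0.7179 (×39); (19500−7500)/19500 = 0.6154 (×18); (19500−10000)/19500 = 0.4872 (×31); (19500−11000)/19500 = 0.4359 (×21).
Raised to α = 1.5: 0.60833 (×39); 0.48275 (×18); 0.34004 (×31); 0.28779 (×21).
Sum = 48.999298; FGT(1.5) = 48.999298 / 163 = 0.3006.

0.3006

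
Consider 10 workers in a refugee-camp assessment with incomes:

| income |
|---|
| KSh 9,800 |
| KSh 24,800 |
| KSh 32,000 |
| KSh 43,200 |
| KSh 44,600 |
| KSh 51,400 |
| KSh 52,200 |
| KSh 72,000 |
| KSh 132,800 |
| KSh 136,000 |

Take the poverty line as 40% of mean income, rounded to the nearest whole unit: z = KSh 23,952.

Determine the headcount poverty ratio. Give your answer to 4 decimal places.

1 of the 10 workers have income below KSh 23,952.
H = 1/10 = 0.1000.

0.1000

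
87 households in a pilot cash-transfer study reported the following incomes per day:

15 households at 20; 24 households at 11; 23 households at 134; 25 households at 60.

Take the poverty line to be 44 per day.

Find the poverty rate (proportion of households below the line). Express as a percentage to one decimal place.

44.8%

39 of the 87 households have income below 44.
H = 39/87 = 44.8%.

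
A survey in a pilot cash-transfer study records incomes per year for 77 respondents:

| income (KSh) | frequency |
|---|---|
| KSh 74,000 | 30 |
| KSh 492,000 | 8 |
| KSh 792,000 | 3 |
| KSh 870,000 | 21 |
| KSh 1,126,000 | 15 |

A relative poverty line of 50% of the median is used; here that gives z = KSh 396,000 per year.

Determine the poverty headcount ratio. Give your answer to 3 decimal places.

30 of the 77 respondents have income below KSh 396,000.
H = 30/77 = 0.390.

0.390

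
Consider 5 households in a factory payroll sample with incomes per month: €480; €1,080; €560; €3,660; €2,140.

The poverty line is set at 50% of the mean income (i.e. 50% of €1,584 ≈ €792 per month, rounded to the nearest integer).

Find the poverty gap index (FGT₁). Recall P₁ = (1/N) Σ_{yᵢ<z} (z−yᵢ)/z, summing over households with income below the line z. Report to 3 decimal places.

Below z: €480, €560 (q = 2 of N = 5).
Normalized shortfalls: (792−480)/792 = 0.3939; (792−560)/792 = 0.2929.
Sum of shortfalls = 0.686869; P₁ averages over all N: 0.686869 / 5 = 0.137.

0.137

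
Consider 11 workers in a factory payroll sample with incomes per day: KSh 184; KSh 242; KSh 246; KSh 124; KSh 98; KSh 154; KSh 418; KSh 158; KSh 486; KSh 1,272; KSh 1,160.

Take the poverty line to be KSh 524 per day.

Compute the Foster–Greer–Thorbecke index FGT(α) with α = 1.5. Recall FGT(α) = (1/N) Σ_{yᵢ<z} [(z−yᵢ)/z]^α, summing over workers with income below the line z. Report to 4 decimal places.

Poor units: KSh 98, KSh 124, KSh 154, KSh 158, KSh 184, KSh 242, KSh 246, KSh 418, KSh 486 (q = 9 of N = 11).
Shortfall ratios: (524−98)/524 = 0.8130; (524−124)/524 = 0.7634; (524−154)/524 = 0.7061; (524−158)/524 = 0.6985; (524−184)/524 = 0.6489; (524−242)/524 = 0.5382; (524−246)/524 = 0.5305; (524−418)/524 = 0.2023; (524−486)/524 = 0.0725.
Raised to α = 1.5: 0.73302; 0.66695; 0.59334; 0.58375; 0.52266; 0.39480; 0.38643; 0.09098; 0.01953.
Sum = 3.991466; FGT(1.5) = 3.991466 / 11 = 0.3629.

0.3629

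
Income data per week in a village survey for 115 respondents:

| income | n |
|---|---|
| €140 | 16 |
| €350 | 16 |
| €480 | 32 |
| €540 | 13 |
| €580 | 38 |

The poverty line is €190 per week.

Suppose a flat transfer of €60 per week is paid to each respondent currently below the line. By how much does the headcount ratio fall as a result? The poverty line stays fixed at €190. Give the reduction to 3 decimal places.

0.139

Before: below the line — 16×€140; headcount ratio = 0.13913.
After the €60 transfer: below the line — none; headcount ratio = 0.00000.
Reduction = 0.13913 − 0.00000 = 0.139.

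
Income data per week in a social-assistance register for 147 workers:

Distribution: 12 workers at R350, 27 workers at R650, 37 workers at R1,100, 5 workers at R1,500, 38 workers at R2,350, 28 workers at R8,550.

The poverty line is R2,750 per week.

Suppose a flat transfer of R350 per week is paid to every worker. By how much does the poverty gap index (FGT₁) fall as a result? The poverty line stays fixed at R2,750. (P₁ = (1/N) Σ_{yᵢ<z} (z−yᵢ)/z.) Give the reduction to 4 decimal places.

0.1030

Before: below the line — 12×R350, 27×R650, 37×R1,100, 5×R1,500, 38×R2,350; poverty gap index (FGT₁) = 0.415584.
After the R350 transfer: below the line — 12×R700, 27×R1,000, 37×R1,450, 5×R1,850, 38×R2,700; poverty gap index (FGT₁) = 0.312554.
Reduction = 0.415584 − 0.312554 = 0.1030.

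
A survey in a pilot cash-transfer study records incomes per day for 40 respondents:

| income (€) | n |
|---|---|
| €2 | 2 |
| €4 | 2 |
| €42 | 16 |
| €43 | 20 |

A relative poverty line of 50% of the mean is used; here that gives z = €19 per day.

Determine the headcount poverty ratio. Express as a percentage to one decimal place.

10.0%

4 of the 40 respondents have income below €19.
H = 4/40 = 10.0%.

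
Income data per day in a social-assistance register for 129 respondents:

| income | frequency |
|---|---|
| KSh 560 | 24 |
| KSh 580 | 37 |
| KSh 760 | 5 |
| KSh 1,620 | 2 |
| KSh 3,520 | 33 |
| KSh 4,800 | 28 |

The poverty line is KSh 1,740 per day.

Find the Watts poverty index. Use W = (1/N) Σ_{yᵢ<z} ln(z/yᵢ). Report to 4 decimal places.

0.5592

Poor units: 24×KSh 560, 37×KSh 580, 5×KSh 760, 2×KSh 1,620 (q = 68 of N = 129).
Log gaps: ln(1740/560) = 1.1337 (×24); ln(1740/580) = 1.0986 (×37); ln(1740/760) = 0.8283 (×5); ln(1740/1620) = 0.0715 (×2).
W = 72.142069 / 129 = 0.5592.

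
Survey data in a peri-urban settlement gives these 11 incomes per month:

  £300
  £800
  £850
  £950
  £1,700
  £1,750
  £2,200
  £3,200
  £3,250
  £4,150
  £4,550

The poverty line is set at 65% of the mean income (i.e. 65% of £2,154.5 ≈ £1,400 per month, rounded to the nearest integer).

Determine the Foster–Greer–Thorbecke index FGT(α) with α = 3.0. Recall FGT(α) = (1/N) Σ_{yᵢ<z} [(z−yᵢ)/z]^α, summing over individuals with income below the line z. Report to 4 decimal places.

Poor units: £300, £800, £850, £950 (q = 4 of N = 11).
Shortfall ratios: (1400−300)/1400 = 0.7857; (1400−800)/1400 = 0.4286; (1400−850)/1400 = 0.3929; (1400−950)/1400 = 0.3214.
Raised to α = 3.0: 0.48506; 0.07872; 0.06063; 0.03321.
Sum = 0.657617; FGT(3.0) = 0.657617 / 11 = 0.0598.

0.0598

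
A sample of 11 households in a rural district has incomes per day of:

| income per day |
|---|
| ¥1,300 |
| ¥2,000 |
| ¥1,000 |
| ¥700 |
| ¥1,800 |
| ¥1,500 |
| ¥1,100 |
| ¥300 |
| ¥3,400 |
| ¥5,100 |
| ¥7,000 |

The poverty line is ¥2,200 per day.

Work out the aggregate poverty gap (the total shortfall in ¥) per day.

Below z: ¥300, ¥700, ¥1,000, ¥1,100, ¥1,300, ¥1,500, ¥1,800, ¥2,000 (q = 8 of N = 11).
Individual gaps: 2200−300 = 1900; 2200−700 = 1500; 2200−1000 = 1200; 2200−1100 = 1100; 2200−1300 = 900; 2200−1500 = 700; 2200−1800 = 400; 2200−2000 = 200.
Aggregate gap = ¥7,900.

¥7,900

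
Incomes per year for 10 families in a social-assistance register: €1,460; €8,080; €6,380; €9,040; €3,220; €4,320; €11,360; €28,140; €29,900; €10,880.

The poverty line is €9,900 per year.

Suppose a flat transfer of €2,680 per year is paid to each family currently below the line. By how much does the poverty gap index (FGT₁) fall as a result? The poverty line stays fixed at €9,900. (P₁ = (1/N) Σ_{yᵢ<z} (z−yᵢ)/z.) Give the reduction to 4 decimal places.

Before: below the line — €1,460, €3,220, €4,320, €6,380, €8,080, €9,040; poverty gap index (FGT₁) = 0.271717.
After the €2,680 transfer: below the line — €4,140, €5,900, €7,000, €9,060; poverty gap index (FGT₁) = 0.136364.
Reduction = 0.271717 − 0.136364 = 0.1354.

0.1354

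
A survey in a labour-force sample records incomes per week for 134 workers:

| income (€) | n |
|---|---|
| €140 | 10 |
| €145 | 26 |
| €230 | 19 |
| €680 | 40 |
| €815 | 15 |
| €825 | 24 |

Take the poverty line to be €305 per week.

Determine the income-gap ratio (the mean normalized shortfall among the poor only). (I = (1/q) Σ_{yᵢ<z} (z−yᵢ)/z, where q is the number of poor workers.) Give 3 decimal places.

Poor units: 10×€140, 26×€145, 19×€230 (q = 55 of N = 134).
Shortfall ratios (z−y)/z: 0.5410 (×10), 0.5246 (×26), 0.2459 (×19); sum = 23.721311.
The income-gap ratio divides by q (the poor only): 23.721311 / 55 = 0.431.

0.431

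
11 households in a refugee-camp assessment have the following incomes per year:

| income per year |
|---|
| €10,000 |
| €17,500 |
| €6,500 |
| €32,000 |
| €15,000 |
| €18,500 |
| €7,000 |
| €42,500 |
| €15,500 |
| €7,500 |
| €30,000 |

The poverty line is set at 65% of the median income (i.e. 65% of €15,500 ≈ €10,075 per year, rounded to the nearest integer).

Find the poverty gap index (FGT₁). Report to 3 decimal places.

0.084

Poor units: €6,500, €7,000, €7,500, €10,000 (q = 4 of N = 11).
Relative gaps: (10075−6500)/10075 = 0.3548; (10075−7000)/10075 = 0.3052; (10075−7500)/10075 = 0.2556; (10075−10000)/10075 = 0.0074.
Sum of shortfalls = 0.923077; P₁ averages over all N: 0.923077 / 11 = 0.084.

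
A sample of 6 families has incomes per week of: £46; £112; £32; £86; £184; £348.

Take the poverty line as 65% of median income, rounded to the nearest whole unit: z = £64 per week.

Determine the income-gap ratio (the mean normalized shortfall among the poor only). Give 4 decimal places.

Incomes under z: £32, £46 (q = 2 of N = 6).
Shortfall ratios (z−y)/z: 0.5000, 0.2812; sum = 0.781250.
I averages over the q = 2 poor units only: 0.781250 / 2 = 0.3906.

0.3906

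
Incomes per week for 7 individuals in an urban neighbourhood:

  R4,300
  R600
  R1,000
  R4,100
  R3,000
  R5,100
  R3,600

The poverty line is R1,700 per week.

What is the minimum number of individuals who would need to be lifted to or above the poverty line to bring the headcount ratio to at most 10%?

Currently q = 2 of N = 7 are below the line (H = 0.286).
A headcount ratio of at most 10% allows at most ⌊0.10 × 7⌋ = 0 poor individuals.
So at least 2 − 0 = 2 must be lifted.

2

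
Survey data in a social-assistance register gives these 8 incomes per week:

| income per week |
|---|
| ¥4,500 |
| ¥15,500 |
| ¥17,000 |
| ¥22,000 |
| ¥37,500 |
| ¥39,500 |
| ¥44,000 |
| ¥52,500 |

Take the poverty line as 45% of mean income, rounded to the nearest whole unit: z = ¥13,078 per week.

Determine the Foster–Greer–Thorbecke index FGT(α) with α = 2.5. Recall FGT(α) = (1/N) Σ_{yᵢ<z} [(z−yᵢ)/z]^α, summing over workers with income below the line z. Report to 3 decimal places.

Below the line: ¥4,500 (q = 1 of N = 8).
Shortfall ratios: (13078−4500)/13078 = 0.6559.
Raised to α = 2.5: 0.34843.
Sum = 0.348427; FGT(2.5) = 0.348427 / 8 = 0.044.

0.044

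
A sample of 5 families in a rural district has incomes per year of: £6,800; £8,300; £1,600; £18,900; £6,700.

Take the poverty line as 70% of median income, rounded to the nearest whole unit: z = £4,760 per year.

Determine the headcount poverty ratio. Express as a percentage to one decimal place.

20.0%

1 of the 5 families have income below £4,760.
H = 1/5 = 20.0%.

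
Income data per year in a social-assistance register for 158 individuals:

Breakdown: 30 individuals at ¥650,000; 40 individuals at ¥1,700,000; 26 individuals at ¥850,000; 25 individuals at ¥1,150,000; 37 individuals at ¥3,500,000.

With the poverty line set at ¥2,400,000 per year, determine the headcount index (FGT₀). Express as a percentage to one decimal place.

76.6%

121 of the 158 individuals have income below ¥2,400,000.
H = 121/158 = 76.6%.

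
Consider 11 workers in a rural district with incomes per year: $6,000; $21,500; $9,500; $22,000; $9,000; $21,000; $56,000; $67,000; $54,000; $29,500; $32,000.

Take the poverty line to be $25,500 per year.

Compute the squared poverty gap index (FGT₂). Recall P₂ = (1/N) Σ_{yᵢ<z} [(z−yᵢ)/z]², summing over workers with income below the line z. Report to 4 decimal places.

Below the line: $6,000, $9,000, $9,500, $21,000, $21,500, $22,000 (q = 6 of N = 11).
Normalized shortfalls: (25500−6000)/25500 = 0.7647; (25500−9000)/25500 = 0.6471; (25500−9500)/25500 = 0.6275; (25500−21000)/25500 = 0.1765; (25500−21500)/25500 = 0.1569; (25500−22000)/25500 = 0.1373.
Squared: 0.5848; 0.4187; 0.3937; 0.0311; 0.0246; 0.0188.
Sum = 1.471742; P₂ = 1.471742 / 11 = 0.1338.

0.1338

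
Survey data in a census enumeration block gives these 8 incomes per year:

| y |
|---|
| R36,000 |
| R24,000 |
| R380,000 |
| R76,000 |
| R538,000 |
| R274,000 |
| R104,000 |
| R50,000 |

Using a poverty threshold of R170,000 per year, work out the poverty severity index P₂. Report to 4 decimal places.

Below the line: R24,000, R36,000, R50,000, R76,000, R104,000 (q = 5 of N = 8).
Gap ratios (z−y)/z: (170000−24000)/170000 = 0.8588; (170000−36000)/170000 = 0.7882; (170000−50000)/170000 = 0.7059; (170000−76000)/170000 = 0.5529; (170000−104000)/170000 = 0.3882.
Squared: 0.7376; 0.6213; 0.4983; 0.3057; 0.1507.
Sum = 2.313633; P₂ = 2.313633 / 8 = 0.2892.

0.2892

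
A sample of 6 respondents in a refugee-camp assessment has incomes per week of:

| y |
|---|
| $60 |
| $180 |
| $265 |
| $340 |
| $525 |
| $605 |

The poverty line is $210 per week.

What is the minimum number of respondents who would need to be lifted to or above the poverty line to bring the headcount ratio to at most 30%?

2 of the 6 respondents are poor, so H = 2/6 = 0.333.
A headcount ratio of at most 30% allows at most ⌊0.30 × 6⌋ = 1 poor respondents.
So at least 2 − 1 = 1 must be lifted.

1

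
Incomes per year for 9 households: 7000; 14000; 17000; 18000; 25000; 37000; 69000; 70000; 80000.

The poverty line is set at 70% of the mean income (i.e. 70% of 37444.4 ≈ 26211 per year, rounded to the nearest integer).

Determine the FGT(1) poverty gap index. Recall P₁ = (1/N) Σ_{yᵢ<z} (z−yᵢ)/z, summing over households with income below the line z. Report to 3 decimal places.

Poor units: 7000, 14000, 17000, 18000, 25000 (q = 5 of N = 9).
Normalized shortfalls: (26211−7000)/26211 = 0.7329; (26211−14000)/26211 = 0.4659; (26211−17000)/26211 = 0.3514; (26211−18000)/26211 = 0.3133; (26211−25000)/26211 = 0.0462.
Sum of shortfalls = 1.909694; P₁ averages over all N: 1.909694 / 9 = 0.212.

0.212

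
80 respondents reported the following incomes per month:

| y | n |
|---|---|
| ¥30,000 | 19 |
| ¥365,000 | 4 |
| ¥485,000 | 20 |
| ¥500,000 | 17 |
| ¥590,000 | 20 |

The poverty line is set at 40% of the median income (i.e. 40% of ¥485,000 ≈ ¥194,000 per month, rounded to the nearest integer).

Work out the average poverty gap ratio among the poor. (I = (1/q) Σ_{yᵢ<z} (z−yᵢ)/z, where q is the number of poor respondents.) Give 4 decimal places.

Below z: 19×¥30,000 (q = 19 of N = 80).
Shortfall ratios (z−y)/z: 0.8454 (×19); sum = 16.061856.
The income-gap ratio divides by q (the poor only): 16.061856 / 19 = 0.8454.

0.8454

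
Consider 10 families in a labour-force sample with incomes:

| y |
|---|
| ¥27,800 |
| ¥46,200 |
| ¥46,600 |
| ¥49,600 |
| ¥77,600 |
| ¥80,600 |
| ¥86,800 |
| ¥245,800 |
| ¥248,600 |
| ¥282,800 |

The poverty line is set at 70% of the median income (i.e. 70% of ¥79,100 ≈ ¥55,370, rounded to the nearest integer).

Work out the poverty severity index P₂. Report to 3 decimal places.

Poor units: ¥27,800, ¥46,200, ¥46,600, ¥49,600 (q = 4 of N = 10).
Gap ratios (z−y)/z: (55370−27800)/55370 = 0.4979; (55370−46200)/55370 = 0.1656; (55370−46600)/55370 = 0.1584; (55370−49600)/55370 = 0.1042.
Squared: 0.2479; 0.0274; 0.0251; 0.0109.
Sum = 0.311301; P₂ = 0.311301 / 10 = 0.031.

0.031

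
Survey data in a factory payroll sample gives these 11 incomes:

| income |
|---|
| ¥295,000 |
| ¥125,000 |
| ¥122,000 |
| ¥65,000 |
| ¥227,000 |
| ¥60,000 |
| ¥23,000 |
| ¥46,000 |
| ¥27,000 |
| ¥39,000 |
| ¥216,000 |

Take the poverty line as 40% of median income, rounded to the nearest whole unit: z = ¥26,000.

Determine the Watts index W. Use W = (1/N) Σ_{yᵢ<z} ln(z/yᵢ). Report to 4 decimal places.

0.0111

Below z: ¥23,000 (q = 1 of N = 11).
ln(z/y) terms: ln(26000/23000) = 0.1226.
W = 0.122602 / 11 = 0.0111.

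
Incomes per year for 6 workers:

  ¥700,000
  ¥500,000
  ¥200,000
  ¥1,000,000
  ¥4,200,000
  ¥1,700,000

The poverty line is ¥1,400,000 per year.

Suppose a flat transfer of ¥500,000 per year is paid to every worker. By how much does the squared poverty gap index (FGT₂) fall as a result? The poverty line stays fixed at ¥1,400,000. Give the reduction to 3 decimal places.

Before: below the line — ¥200,000, ¥500,000, ¥700,000, ¥1,000,000; squared poverty gap index (FGT₂) = 0.24660.
After the ¥500,000 transfer: below the line — ¥700,000, ¥1,000,000, ¥1,200,000; squared poverty gap index (FGT₂) = 0.05867.
Reduction = 0.24660 − 0.05867 = 0.188.

0.188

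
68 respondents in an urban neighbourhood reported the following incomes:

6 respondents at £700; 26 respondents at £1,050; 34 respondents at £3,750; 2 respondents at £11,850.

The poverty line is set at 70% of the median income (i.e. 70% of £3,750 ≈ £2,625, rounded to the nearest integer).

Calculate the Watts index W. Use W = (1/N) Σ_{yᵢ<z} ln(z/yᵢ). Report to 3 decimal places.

Incomes under z: 6×£700, 26×£1,050 (q = 32 of N = 68).
Log gaps: ln(2625/700) = 1.3218 (×6); ln(2625/1050) = 0.9163 (×26).
W = 31.754094 / 68 = 0.467.

0.467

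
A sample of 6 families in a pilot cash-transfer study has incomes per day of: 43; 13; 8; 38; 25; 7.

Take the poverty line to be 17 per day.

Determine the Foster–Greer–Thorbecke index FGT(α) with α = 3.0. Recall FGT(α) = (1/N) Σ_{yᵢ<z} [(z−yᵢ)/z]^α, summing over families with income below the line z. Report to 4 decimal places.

0.0608

Poor units: 7, 8, 13 (q = 3 of N = 6).
Shortfall ratios: (17−7)/17 = 0.5882; (17−8)/17 = 0.5294; (17−13)/17 = 0.2353.
Raised to α = 3.0: 0.20354; 0.14838; 0.01303.
Sum = 0.364950; FGT(3.0) = 0.364950 / 6 = 0.0608.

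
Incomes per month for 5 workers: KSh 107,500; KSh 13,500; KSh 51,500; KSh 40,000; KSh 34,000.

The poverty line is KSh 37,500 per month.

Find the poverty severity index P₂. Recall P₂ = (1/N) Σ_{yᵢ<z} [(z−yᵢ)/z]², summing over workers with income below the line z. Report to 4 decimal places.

0.0837

Incomes under z: KSh 13,500, KSh 34,000 (q = 2 of N = 5).
Gap ratios (z−y)/z: (37500−13500)/37500 = 0.6400; (37500−34000)/37500 = 0.0933.
Squared: 0.4096; 0.0087.
Sum = 0.418311; P₂ = 0.418311 / 5 = 0.0837.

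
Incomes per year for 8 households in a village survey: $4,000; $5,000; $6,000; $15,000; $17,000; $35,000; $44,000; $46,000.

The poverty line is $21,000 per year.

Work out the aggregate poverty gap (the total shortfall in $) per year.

Below the line: $4,000, $5,000, $6,000, $15,000, $17,000 (q = 5 of N = 8).
Individual gaps: 21000−4000 = 17000; 21000−5000 = 16000; 21000−6000 = 15000; 21000−15000 = 6000; 21000−17000 = 4000.
Aggregate gap = $58,000.

$58,000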